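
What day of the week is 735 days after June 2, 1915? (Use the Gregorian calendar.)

First find the weekday of Jun 2, 1915. Doomsday rule: the anchor day for the 1900s is Wednesday. For year 15: 15÷12 = 1 r 3, and 3÷4 = 0, so 1+3+0 = 4.
Wednesday + 4 ≡ Sunday — that's 1915's doomsday.
In June the doomsday date is Jun 6.
Jun 2 is 4 days before Jun 6; 4 mod 7 = 4, so Sunday − 4 = Wednesday.
735 mod 7 = 0, so 735 days after a Wednesday is Wednesday + 0 = Wednesday.

Wednesday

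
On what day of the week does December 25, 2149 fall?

Thursday

Doomsday rule: the anchor day for the 2100s is Sunday. For year 49: 49÷12 = 4 r 1, and 1÷4 = 0, so 4+1+0 = 5.
Sunday + 5 ≡ Friday — that's 2149's doomsday.
In December the doomsday date is Dec 12.
Dec 25 is 13 days after Dec 12; 13 mod 7 = 6, so Friday + 6 = Thursday.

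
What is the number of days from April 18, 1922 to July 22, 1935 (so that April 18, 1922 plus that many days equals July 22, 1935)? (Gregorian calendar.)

4843

Apr 18, 1922 → Apr 18, 1923: 365 days.
Apr 18, 1923 → Apr 18, 1924: 366 days (Feb 29, 1924 is in that span).
Apr 18, 1924 → Apr 18, 1925: 365 days.
Apr 18, 1925 → Apr 18, 1926: 365 days.
Apr 18, 1926 → Apr 18, 1927: 365 days.
Apr 18, 1927 → Apr 18, 1928: 366 days (Feb 29, 1928 is in that span).
Apr 18, 1928 → Apr 18, 1929: 365 days.
Apr 18, 1929 → Apr 18, 1930: 365 days.
Apr 18, 1930 → Apr 18, 1931: 365 days.
Apr 18, 1931 → Apr 18, 1932: 366 days (Feb 29, 1932 is in that span).
Apr 18, 1932 → Apr 18, 1933: 365 days.
Apr 18, 1933 → Apr 18, 1934: 365 days.
Apr 18, 1934 → Apr 18, 1935: 365 days.
Apr 18, 1935 → May 18, 1935: 30 days (April has 30).
May 18, 1935 → Jun 18, 1935: 31 days (May has 31).
Jun 18, 1935 → Jul 18, 1935: 30 days (June has 30).
Jul 18, 1935 → Jul 22, 1935: 4 days.
Total: 4843 days.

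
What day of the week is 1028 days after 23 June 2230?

Tuesday

Jun 23, 2230 is a Wednesday.
1028 mod 7 = 6, so 1028 days after a Wednesday is Wednesday + 6 = Tuesday.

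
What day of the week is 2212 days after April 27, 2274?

Monday

First find the weekday of Apr 27, 2274. Doomsday rule: the anchor day for the 2200s is Friday. For year 74: 74÷12 = 6 r 2, and 2÷4 = 0, so 6+2+0 = 8.
Friday + 8 ≡ Saturday — that's 2274's doomsday.
In April the doomsday date is Apr 4.
Apr 27 is 23 days after Apr 4; 23 mod 7 = 2, so Saturday + 2 = Monday.
2212 mod 7 = 0, so 2212 days after a Monday is Monday + 0 = Monday.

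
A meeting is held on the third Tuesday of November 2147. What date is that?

November 21, 2147

November 1, 2147 is a Wednesday.
The first Tuesday is therefore November 7 (6 days later).
The third Tuesday is 7 + 2×7 = November 21.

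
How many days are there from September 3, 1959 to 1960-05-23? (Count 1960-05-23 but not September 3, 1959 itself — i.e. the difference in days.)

263

Sep 3, 1959 → Oct 3, 1959: 30 days (September has 30).
Oct 3, 1959 → Nov 3, 1959: 31 days (October has 31).
Nov 3, 1959 → Dec 3, 1959: 30 days (November has 30).
Dec 3, 1959 → Jan 3, 1960: 31 days (December has 31).
Jan 3, 1960 → Feb 3, 1960: 31 days (January has 31).
Feb 3, 1960 → Mar 3, 1960: 29 days (February has 29).
Mar 3, 1960 → Apr 3, 1960: 31 days (March has 31).
Apr 3, 1960 → May 3, 1960: 30 days (April has 30).
May 3, 1960 → May 23, 1960: 20 days.
Total: 263 days.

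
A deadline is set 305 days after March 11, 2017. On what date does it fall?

January 10, 2018

Mar has 31 days: +21 → Apr 1, 2017 (284 left).
Apr has 30 days: +30 → May 1, 2017 (254 left).
May has 31 days: +31 → Jun 1, 2017 (223 left).
Jun has 30 days: +30 → Jul 1, 2017 (193 left).
Jul has 31 days: +31 → Aug 1, 2017 (162 left).
Aug has 31 days: +31 → Sep 1, 2017 (131 left).
Sep has 30 days: +30 → Oct 1, 2017 (101 left).
Oct has 31 days: +31 → Nov 1, 2017 (70 left).
Nov has 30 days: +30 → Dec 1, 2017 (40 left).
Dec has 31 days: +31 → Jan 1, 2018 (9 left).
+9 → Jan 10, 2018.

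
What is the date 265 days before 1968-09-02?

−2 → Aug 31, 1968 (end of Aug, 31 days; 263 left).
−31 → Jul 31, 1968 (end of Jul, 31 days; 232 left).
−31 → Jun 30, 1968 (end of Jun, 30 days; 201 left).
−30 → May 31, 1968 (end of May, 31 days; 171 left).
−31 → Apr 30, 1968 (end of Apr, 30 days; 140 left).
−30 → Mar 31, 1968 (end of Mar, 31 days; 110 left).
−31 → Feb 29, 1968 (end of Feb, 29 days; 79 left).
−29 → Jan 31, 1968 (end of Jan, 31 days; 50 left).
−31 → Dec 31, 1967 (end of Dec, 31 days; 19 left).
−19 → Dec 12, 1967.

December 12, 1967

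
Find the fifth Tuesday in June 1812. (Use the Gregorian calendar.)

June 30, 1812

June 1, 1812 is a Monday.
The first Tuesday is therefore June 2 (1 days later).
The fifth Tuesday is 2 + 4×7 = June 30.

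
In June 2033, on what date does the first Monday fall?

June 1, 2033 is a Wednesday.
The first Monday is therefore June 6 (5 days later).

June 6, 2033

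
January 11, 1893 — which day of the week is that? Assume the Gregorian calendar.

Wednesday

Doomsday rule: the anchor day for the 1800s is Friday. For year 93: 93÷12 = 7 r 9, and 9÷4 = 2, so 7+9+2 = 18.
Friday + 18 ≡ Tuesday — that's 1893's doomsday.
In January the doomsday date is Jan 3 (1893 is not a leap year).
Jan 11 is 8 days after Jan 3; 8 mod 7 = 1, so Tuesday + 1 = Wednesday.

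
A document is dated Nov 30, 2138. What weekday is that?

Sunday

January 1, 2138 is a Wednesday.
Jan 1, 2138 → Feb 1, 2138: 31 days (January has 31).
Feb 1, 2138 → Mar 1, 2138: 28 days (February has 28).
Mar 1, 2138 → Apr 1, 2138: 31 days (March has 31).
Apr 1, 2138 → May 1, 2138: 30 days (April has 30).
May 1, 2138 → Jun 1, 2138: 31 days (May has 31).
Jun 1, 2138 → Jul 1, 2138: 30 days (June has 30).
Jul 1, 2138 → Aug 1, 2138: 31 days (July has 31).
Aug 1, 2138 → Sep 1, 2138: 31 days (August has 31).
Sep 1, 2138 → Oct 1, 2138: 30 days (September has 30).
Oct 1, 2138 → Nov 1, 2138: 31 days (October has 31).
Nov 1, 2138 → Nov 30, 2138: 29 days.
Total: 333 days.
333 mod 7 = 4, so Wednesday + 4 = Sunday.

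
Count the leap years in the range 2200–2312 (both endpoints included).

27

Multiples of 4 in [2200,2312]: 29.
Of those, multiples of 100: 2 (not leap unless ÷400).
Multiples of 400: 0.
Leap years = 29 − 2 + 0 = 27.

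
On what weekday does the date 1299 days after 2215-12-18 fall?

Friday

First find the weekday of Dec 18, 2215. Doomsday rule: the anchor day for the 2200s is Friday. For year 15: 15÷12 = 1 r 3, and 3÷4 = 0, so 1+3+0 = 4.
Friday + 4 ≡ Tuesday — that's 2215's doomsday.
In December the doomsday date is Dec 12.
Dec 18 is 6 days after Dec 12; 6 mod 7 = 6, so Tuesday + 6 = Monday.
1299 mod 7 = 4, so 1299 days after a Monday is Monday + 4 = Friday.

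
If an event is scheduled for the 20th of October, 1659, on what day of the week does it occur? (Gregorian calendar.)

Monday

Doomsday rule: the anchor day for the 1600s is Tuesday. For year 59: 59÷12 = 4 r 11, and 11÷4 = 2, so 4+11+2 = 17.
Tuesday + 17 ≡ Friday — that's 1659's doomsday.
In October the doomsday date is Oct 10.
Oct 20 is 10 days after Oct 10; 10 mod 7 = 3, so Friday + 3 = Monday.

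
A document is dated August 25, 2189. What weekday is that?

January 1, 2189 is a Thursday.
Jan 1, 2189 → Feb 1, 2189: 31 days (January has 31).
Feb 1, 2189 → Mar 1, 2189: 28 days (February has 28).
Mar 1, 2189 → Apr 1, 2189: 31 days (March has 31).
Apr 1, 2189 → May 1, 2189: 30 days (April has 30).
May 1, 2189 → Jun 1, 2189: 31 days (May has 31).
Jun 1, 2189 → Jul 1, 2189: 30 days (June has 30).
Jul 1, 2189 → Aug 1, 2189: 31 days (July has 31).
Aug 1, 2189 → Aug 25, 2189: 24 days.
Total: 236 days.
236 mod 7 = 5, so Thursday + 5 = Tuesday.

Tuesday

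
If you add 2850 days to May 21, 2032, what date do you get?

+365 (one year) → May 21, 2033 (2485 left).
+365 (one year) → May 21, 2034 (2120 left).
+365 (one year) → May 21, 2035 (1755 left).
+366 (one year; includes Feb 29, 2036) → May 21, 2036 (1389 left).
+365 (one year) → May 21, 2037 (1024 left).
+365 (one year) → May 21, 2038 (659 left).
+365 (one year) → May 21, 2039 (294 left).
May has 31 days: +11 → Jun 1, 2039 (283 left).
Jun has 30 days: +30 → Jul 1, 2039 (253 left).
Jul has 31 days: +31 → Aug 1, 2039 (222 left).
Aug has 31 days: +31 → Sep 1, 2039 (191 left).
Sep has 30 days: +30 → Oct 1, 2039 (161 left).
Oct has 31 days: +31 → Nov 1, 2039 (130 left).
Nov has 30 days: +30 → Dec 1, 2039 (100 left).
Dec has 31 days: +31 → Jan 1, 2040 (69 left).
Jan has 31 days: +31 → Feb 1, 2040 (38 left).
Feb has 29 days: +29 → Mar 1, 2040 (9 left).
+9 → Mar 10, 2040.

March 10, 2040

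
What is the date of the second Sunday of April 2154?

April 14, 2154

April 1, 2154 is a Monday.
The first Sunday is therefore April 7 (6 days later).
The second Sunday is 7 + 1×7 = April 14.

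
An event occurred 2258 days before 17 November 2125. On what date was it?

September 12, 2119

−365 (one year) → Nov 17, 2124 (1893 left).
−366 (one year; includes Feb 29, 2124) → Nov 17, 2123 (1527 left).
−365 (one year) → Nov 17, 2122 (1162 left).
−365 (one year) → Nov 17, 2121 (797 left).
−365 (one year) → Nov 17, 2120 (432 left).
−366 (one year; includes Feb 29, 2120) → Nov 17, 2119 (66 left).
−17 → Oct 31, 2119 (end of Oct, 31 days; 49 left).
−31 → Sep 30, 2119 (end of Sep, 30 days; 18 left).
−18 → Sep 12, 2119.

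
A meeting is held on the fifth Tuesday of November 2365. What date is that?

November 1, 2365 is a Monday.
The first Tuesday is therefore November 2 (1 days later).
The fifth Tuesday is 2 + 4×7 = November 30.

November 30, 2365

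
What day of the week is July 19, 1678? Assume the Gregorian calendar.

Doomsday rule: the anchor day for the 1600s is Tuesday. For year 78: 78÷12 = 6 r 6, and 6÷4 = 1, so 6+6+1 = 13.
Tuesday + 13 ≡ Monday — that's 1678's doomsday.
In July the doomsday date is Jul 11.
Jul 19 is 8 days after Jul 11; 8 mod 7 = 1, so Monday + 1 = Tuesday.

Tuesday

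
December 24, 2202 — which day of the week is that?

Doomsday rule: the anchor day for the 2200s is Friday. For year 02: 2÷12 = 0 r 2, and 2÷4 = 0, so 0+2+0 = 2.
Friday + 2 ≡ Sunday — that's 2202's doomsday.
In December the doomsday date is Dec 12.
Dec 24 is 12 days after Dec 12; 12 mod 7 = 5, so Sunday + 5 = Friday.

Friday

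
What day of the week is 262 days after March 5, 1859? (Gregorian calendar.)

First find the weekday of Mar 5, 1859. Doomsday rule: the anchor day for the 1800s is Friday. For year 59: 59÷12 = 4 r 11, and 11÷4 = 2, so 4+11+2 = 17.
Friday + 17 ≡ Monday — that's 1859's doomsday.
In March the doomsday date is Mar 14.
Mar 5 is 9 days before Mar 14; 9 mod 7 = 2, so Monday − 2 = Saturday.
262 mod 7 = 3, so 262 days after a Saturday is Saturday + 3 = Tuesday.

Tuesday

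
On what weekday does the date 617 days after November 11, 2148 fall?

Nov 11, 2148 is a Monday.
617 mod 7 = 1, so 617 days after a Monday is Monday + 1 = Tuesday.

Tuesday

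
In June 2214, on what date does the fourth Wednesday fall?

June 1, 2214 is a Wednesday.
The first Wednesday is therefore June 1 (same day).
The fourth Wednesday is 1 + 3×7 = June 22.

June 22, 2214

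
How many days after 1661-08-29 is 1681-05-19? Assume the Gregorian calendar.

7203

Aug 29, 1661 → Aug 29, 1662: 365 days.
Aug 29, 1662 → Aug 29, 1663: 365 days.
Aug 29, 1663 → Aug 29, 1664: 366 days (Feb 29, 1664 is in that span).
Aug 29, 1664 → Aug 29, 1665: 365 days.
Aug 29, 1665 → Aug 29, 1666: 365 days.
Aug 29, 1666 → Aug 29, 1667: 365 days.
Aug 29, 1667 → Aug 29, 1668: 366 days (Feb 29, 1668 is in that span).
Aug 29, 1668 → Aug 29, 1669: 365 days.
Aug 29, 1669 → Aug 29, 1670: 365 days.
Aug 29, 1670 → Aug 29, 1671: 365 days.
Aug 29, 1671 → Aug 29, 1672: 366 days (Feb 29, 1672 is in that span).
Aug 29, 1672 → Aug 29, 1673: 365 days.
Aug 29, 1673 → Aug 29, 1674: 365 days.
Aug 29, 1674 → Aug 29, 1675: 365 days.
Aug 29, 1675 → Aug 29, 1676: 366 days (Feb 29, 1676 is in that span).
Aug 29, 1676 → Aug 29, 1677: 365 days.
Aug 29, 1677 → Aug 29, 1678: 365 days.
Aug 29, 1678 → Aug 29, 1679: 365 days.
Aug 29, 1679 → Aug 29, 1680: 366 days (Feb 29, 1680 is in that span).
Aug 29, 1680 → Sep 29, 1680: 31 days (August has 31).
Sep 29, 1680 → Oct 29, 1680: 30 days (September has 30).
Oct 29, 1680 → Nov 29, 1680: 31 days (October has 31).
Nov 29, 1680 → Dec 29, 1680: 30 days (November has 30).
Dec 29, 1680 → Jan 29, 1681: 31 days (December has 31).
Jan 29, 1681 → Feb 28, 1681: 30 days (January has 31).
Feb 28, 1681 → Mar 28, 1681: 28 days (February has 28).
Mar 28, 1681 → Apr 28, 1681: 31 days (March has 31).
Apr 28, 1681 → May 19, 1681: 21 days.
Total: 7203 days.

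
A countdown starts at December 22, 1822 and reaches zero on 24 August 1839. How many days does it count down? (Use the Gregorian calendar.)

Dec 22, 1822 → Dec 22, 1823: 365 days.
Dec 22, 1823 → Dec 22, 1824: 366 days (Feb 29, 1824 is in that span).
Dec 22, 1824 → Dec 22, 1825: 365 days.
Dec 22, 1825 → Dec 22, 1826: 365 days.
Dec 22, 1826 → Dec 22, 1827: 365 days.
Dec 22, 1827 → Dec 22, 1828: 366 days (Feb 29, 1828 is in that span).
Dec 22, 1828 → Dec 22, 1829: 365 days.
Dec 22, 1829 → Dec 22, 1830: 365 days.
Dec 22, 1830 → Dec 22, 1831: 365 days.
Dec 22, 1831 → Dec 22, 1832: 366 days (Feb 29, 1832 is in that span).
Dec 22, 1832 → Dec 22, 1833: 365 days.
Dec 22, 1833 → Dec 22, 1834: 365 days.
Dec 22, 1834 → Dec 22, 1835: 365 days.
Dec 22, 1835 → Dec 22, 1836: 366 days (Feb 29, 1836 is in that span).
Dec 22, 1836 → Dec 22, 1837: 365 days.
Dec 22, 1837 → Dec 22, 1838: 365 days.
Dec 22, 1838 → Jan 22, 1839: 31 days (December has 31).
Jan 22, 1839 → Feb 22, 1839: 31 days (January has 31).
Feb 22, 1839 → Mar 22, 1839: 28 days (February has 28).
Mar 22, 1839 → Apr 22, 1839: 31 days (March has 31).
Apr 22, 1839 → May 22, 1839: 30 days (April has 30).
May 22, 1839 → Jun 22, 1839: 31 days (May has 31).
Jun 22, 1839 → Jul 22, 1839: 30 days (June has 30).
Jul 22, 1839 → Aug 22, 1839: 31 days (July has 31).
Aug 22, 1839 → Aug 24, 1839: 2 days.
Total: 6089 days.

6089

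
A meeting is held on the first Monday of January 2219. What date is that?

January 1, 2219 is a Friday.
The first Monday is therefore January 4 (3 days later).

January 4, 2219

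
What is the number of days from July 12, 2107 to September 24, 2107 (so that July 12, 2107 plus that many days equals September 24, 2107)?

Jul 12, 2107 → Aug 12, 2107: 31 days (July has 31).
Aug 12, 2107 → Sep 12, 2107: 31 days (August has 31).
Sep 12, 2107 → Sep 24, 2107: 12 days.
Total: 74 days.

74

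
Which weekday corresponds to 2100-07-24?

Doomsday rule: the anchor day for the 2100s is Sunday. For year 00: 0÷12 = 0 r 0, and 0÷4 = 0, so 0+0+0 = 0.
Sunday + 0 ≡ Sunday — that's 2100's doomsday.
In July the doomsday date is Jul 11.
Jul 24 is 13 days after Jul 11; 13 mod 7 = 6, so Sunday + 6 = Saturday.

Saturday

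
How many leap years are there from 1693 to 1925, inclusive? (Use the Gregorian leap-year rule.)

Multiples of 4 in [1693,1925]: 58.
Of those, multiples of 100: 3 (not leap unless ÷400).
Multiples of 400: 0.
Leap years = 58 − 3 + 0 = 55.

55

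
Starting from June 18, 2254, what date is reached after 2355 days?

+365 (one year) → Jun 18, 2255 (1990 left).
+366 (one year; includes Feb 29, 2256) → Jun 18, 2256 (1624 left).
+365 (one year) → Jun 18, 2257 (1259 left).
+365 (one year) → Jun 18, 2258 (894 left).
+365 (one year) → Jun 18, 2259 (529 left).
+366 (one year; includes Feb 29, 2260) → Jun 18, 2260 (163 left).
Jun has 30 days: +13 → Jul 1, 2260 (150 left).
Jul has 31 days: +31 → Aug 1, 2260 (119 left).
Aug has 31 days: +31 → Sep 1, 2260 (88 left).
Sep has 30 days: +30 → Oct 1, 2260 (58 left).
Oct has 31 days: +31 → Nov 1, 2260 (27 left).
+27 → Nov 28, 2260.

November 28, 2260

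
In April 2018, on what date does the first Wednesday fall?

April 1, 2018 is a Sunday.
The first Wednesday is therefore April 4 (3 days later).

April 4, 2018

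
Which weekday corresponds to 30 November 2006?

January 1, 2006 is a Sunday.
Jan 1, 2006 → Feb 1, 2006: 31 days (January has 31).
Feb 1, 2006 → Mar 1, 2006: 28 days (February has 28).
Mar 1, 2006 → Apr 1, 2006: 31 days (March has 31).
Apr 1, 2006 → May 1, 2006: 30 days (April has 30).
May 1, 2006 → Jun 1, 2006: 31 days (May has 31).
Jun 1, 2006 → Jul 1, 2006: 30 days (June has 30).
Jul 1, 2006 → Aug 1, 2006: 31 days (July has 31).
Aug 1, 2006 → Sep 1, 2006: 31 days (August has 31).
Sep 1, 2006 → Oct 1, 2006: 30 days (September has 30).
Oct 1, 2006 → Nov 1, 2006: 31 days (October has 31).
Nov 1, 2006 → Nov 30, 2006: 29 days.
Total: 333 days.
333 mod 7 = 4, so Sunday + 4 = Thursday.

Thursday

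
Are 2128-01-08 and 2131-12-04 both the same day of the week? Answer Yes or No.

From Jan 8, 2128 to Dec 4, 2131 is 1426 days.
1426 mod 7 = 5, so they are different weekdays.
(Jan 8, 2128 is a Thursday; Dec 4, 2131 is a Tuesday.)

No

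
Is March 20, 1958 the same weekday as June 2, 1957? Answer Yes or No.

No

From Jun 2, 1957 to Mar 20, 1958 is 291 days.
291 mod 7 = 4, so they are different weekdays.
(Jun 2, 1957 is a Sunday; Mar 20, 1958 is a Thursday.)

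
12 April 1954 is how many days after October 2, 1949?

1653

Oct 2, 1949 → Oct 2, 1950: 365 days.
Oct 2, 1950 → Oct 2, 1951: 365 days.
Oct 2, 1951 → Oct 2, 1952: 366 days (Feb 29, 1952 is in that span).
Oct 2, 1952 → Oct 2, 1953: 365 days.
Oct 2, 1953 → Nov 2, 1953: 31 days (October has 31).
Nov 2, 1953 → Dec 2, 1953: 30 days (November has 30).
Dec 2, 1953 → Jan 2, 1954: 31 days (December has 31).
Jan 2, 1954 → Feb 2, 1954: 31 days (January has 31).
Feb 2, 1954 → Mar 2, 1954: 28 days (February has 28).
Mar 2, 1954 → Apr 2, 1954: 31 days (March has 31).
Apr 2, 1954 → Apr 12, 1954: 10 days.
Total: 1653 days.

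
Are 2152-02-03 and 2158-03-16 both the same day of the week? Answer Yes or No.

From Feb 3, 2152 to Mar 16, 2158 is 2233 days.
2233 mod 7 = 0, so they are the same weekday.
(Feb 3, 2152 is a Thursday; Mar 16, 2158 is a Thursday.)

Yes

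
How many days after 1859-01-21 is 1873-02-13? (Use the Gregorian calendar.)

Jan 21, 1859 → Jan 21, 1860: 365 days.
Jan 21, 1860 → Jan 21, 1861: 366 days (Feb 29, 1860 is in that span).
Jan 21, 1861 → Jan 21, 1862: 365 days.
Jan 21, 1862 → Jan 21, 1863: 365 days.
Jan 21, 1863 → Jan 21, 1864: 365 days.
Jan 21, 1864 → Jan 21, 1865: 366 days (Feb 29, 1864 is in that span).
Jan 21, 1865 → Jan 21, 1866: 365 days.
Jan 21, 1866 → Jan 21, 1867: 365 days.
Jan 21, 1867 → Jan 21, 1868: 365 days.
Jan 21, 1868 → Jan 21, 1869: 366 days (Feb 29, 1868 is in that span).
Jan 21, 1869 → Jan 21, 1870: 365 days.
Jan 21, 1870 → Jan 21, 1871: 365 days.
Jan 21, 1871 → Jan 21, 1872: 365 days.
Jan 21, 1872 → Feb 21, 1872: 31 days (January has 31).
Feb 21, 1872 → Mar 21, 1872: 29 days (February has 29).
Mar 21, 1872 → Apr 21, 1872: 31 days (March has 31).
Apr 21, 1872 → May 21, 1872: 30 days (April has 30).
May 21, 1872 → Jun 21, 1872: 31 days (May has 31).
Jun 21, 1872 → Jul 21, 1872: 30 days (June has 30).
Jul 21, 1872 → Aug 21, 1872: 31 days (July has 31).
Aug 21, 1872 → Sep 21, 1872: 31 days (August has 31).
Sep 21, 1872 → Oct 21, 1872: 30 days (September has 30).
Oct 21, 1872 → Nov 21, 1872: 31 days (October has 31).
Nov 21, 1872 → Dec 21, 1872: 30 days (November has 30).
Dec 21, 1872 → Jan 21, 1873: 31 days (December has 31).
Jan 21, 1873 → Feb 13, 1873: 23 days.
Total: 5137 days.

5137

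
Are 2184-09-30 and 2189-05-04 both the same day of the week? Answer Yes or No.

No

From Sep 30, 2184 to May 4, 2189 is 1677 days.
1677 mod 7 = 4, so they are different weekdays.
(Sep 30, 2184 is a Thursday; May 4, 2189 is a Monday.)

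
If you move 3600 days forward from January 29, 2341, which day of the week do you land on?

Jan 29, 2341 is a Wednesday.
3600 mod 7 = 2, so 3600 days after a Wednesday is Wednesday + 2 = Friday.

Friday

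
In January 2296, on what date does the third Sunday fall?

January 1, 2296 is a Wednesday.
The first Sunday is therefore January 5 (4 days later).
The third Sunday is 5 + 2×7 = January 19.

January 19, 2296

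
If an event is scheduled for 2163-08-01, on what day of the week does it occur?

Monday

Doomsday rule: the anchor day for the 2100s is Sunday. For year 63: 63÷12 = 5 r 3, and 3÷4 = 0, so 5+3+0 = 8.
Sunday + 8 ≡ Monday — that's 2163's doomsday.
In August the doomsday date is Aug 8.
Aug 1 is 7 days before Aug 8; 7 mod 7 = 0, so Monday − 0 = Monday.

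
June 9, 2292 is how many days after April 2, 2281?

Apr 2, 2281 → Apr 2, 2282: 365 days.
Apr 2, 2282 → Apr 2, 2283: 365 days.
Apr 2, 2283 → Apr 2, 2284: 366 days (Feb 29, 2284 is in that span).
Apr 2, 2284 → Apr 2, 2285: 365 days.
Apr 2, 2285 → Apr 2, 2286: 365 days.
Apr 2, 2286 → Apr 2, 2287: 365 days.
Apr 2, 2287 → Apr 2, 2288: 366 days (Feb 29, 2288 is in that span).
Apr 2, 2288 → Apr 2, 2289: 365 days.
Apr 2, 2289 → Apr 2, 2290: 365 days.
Apr 2, 2290 → Apr 2, 2291: 365 days.
Apr 2, 2291 → Apr 2, 2292: 366 days (Feb 29, 2292 is in that span).
Apr 2, 2292 → May 2, 2292: 30 days (April has 30).
May 2, 2292 → Jun 2, 2292: 31 days (May has 31).
Jun 2, 2292 → Jun 9, 2292: 7 days.
Total: 4086 days.

4086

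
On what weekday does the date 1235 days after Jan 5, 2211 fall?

First find the weekday of Jan 5, 2211. Doomsday rule: the anchor day for the 2200s is Friday. For year 11: 11÷12 = 0 r 11, and 11÷4 = 2, so 0+11+2 = 13.
Friday + 13 ≡ Thursday — that's 2211's doomsday.
In January the doomsday date is Jan 3 (2211 is not a leap year).
Jan 5 is 2 days after Jan 3; 2 mod 7 = 2, so Thursday + 2 = Saturday.
1235 mod 7 = 3, so 1235 days after a Saturday is Saturday + 3 = Tuesday.

Tuesday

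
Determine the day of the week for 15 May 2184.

Saturday

Doomsday rule: the anchor day for the 2100s is Sunday. For year 84: 84÷12 = 7 r 0, and 0÷4 = 0, so 7+0+0 = 7.
Sunday + 7 ≡ Sunday — that's 2184's doomsday.
In May the doomsday date is May 9.
May 15 is 6 days after May 9; 6 mod 7 = 6, so Sunday + 6 = Saturday.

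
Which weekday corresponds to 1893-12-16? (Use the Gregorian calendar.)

Doomsday rule: the anchor day for the 1800s is Friday. For year 93: 93÷12 = 7 r 9, and 9÷4 = 2, so 7+9+2 = 18.
Friday + 18 ≡ Tuesday — that's 1893's doomsday.
In December the doomsday date is Dec 12.
Dec 16 is 4 days after Dec 12; 4 mod 7 = 4, so Tuesday + 4 = Saturday.

Saturday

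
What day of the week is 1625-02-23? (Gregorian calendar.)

Doomsday rule: the anchor day for the 1600s is Tuesday. For year 25: 25÷12 = 2 r 1, and 1÷4 = 0, so 2+1+0 = 3.
Tuesday + 3 ≡ Friday — that's 1625's doomsday.
In February the doomsday date is Feb 28 (1625 is not a leap year).
Feb 23 is 5 days before Feb 28; 5 mod 7 = 5, so Friday − 5 = Sunday.

Sunday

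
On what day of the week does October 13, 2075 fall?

January 1, 2075 is a Tuesday.
Jan 1, 2075 → Feb 1, 2075: 31 days (January has 31).
Feb 1, 2075 → Mar 1, 2075: 28 days (February has 28).
Mar 1, 2075 → Apr 1, 2075: 31 days (March has 31).
Apr 1, 2075 → May 1, 2075: 30 days (April has 30).
May 1, 2075 → Jun 1, 2075: 31 days (May has 31).
Jun 1, 2075 → Jul 1, 2075: 30 days (June has 30).
Jul 1, 2075 → Aug 1, 2075: 31 days (July has 31).
Aug 1, 2075 → Sep 1, 2075: 31 days (August has 31).
Sep 1, 2075 → Oct 1, 2075: 30 days (September has 30).
Oct 1, 2075 → Oct 13, 2075: 12 days.
Total: 285 days.
285 mod 7 = 5, so Tuesday + 5 = Sunday.

Sunday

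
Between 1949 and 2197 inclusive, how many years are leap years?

61

Multiples of 4 in [1949,2197]: 62.
Of those, multiples of 100: 2 (not leap unless ÷400).
Multiples of 400: 1.
Leap years = 62 − 2 + 1 = 61.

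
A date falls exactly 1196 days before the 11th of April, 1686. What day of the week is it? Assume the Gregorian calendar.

Friday

Apr 11, 1686 is a Thursday.
1196 mod 7 = 6, so 1196 days before a Thursday is Thursday − 6 = Friday.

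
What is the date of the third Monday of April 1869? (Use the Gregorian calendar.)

April 19, 1869

April 1, 1869 is a Thursday.
The first Monday is therefore April 5 (4 days later).
The third Monday is 5 + 2×7 = April 19.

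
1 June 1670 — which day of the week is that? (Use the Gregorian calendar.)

Doomsday rule: the anchor day for the 1600s is Tuesday. For year 70: 70÷12 = 5 r 10, and 10÷4 = 2, so 5+10+2 = 17.
Tuesday + 17 ≡ Friday — that's 1670's doomsday.
In June the doomsday date is Jun 6.
Jun 1 is 5 days before Jun 6; 5 mod 7 = 5, so Friday − 5 = Sunday.

Sunday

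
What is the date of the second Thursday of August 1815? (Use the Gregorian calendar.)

August 1, 1815 is a Tuesday.
The first Thursday is therefore August 3 (2 days later).
The second Thursday is 3 + 1×7 = August 10.

August 10, 1815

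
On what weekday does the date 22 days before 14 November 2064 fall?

Nov 14, 2064 is a Friday.
22 mod 7 = 1, so 22 days before a Friday is Friday − 1 = Thursday.

Thursday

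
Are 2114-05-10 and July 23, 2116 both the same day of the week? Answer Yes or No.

Yes

From May 10, 2114 to Jul 23, 2116 is 805 days.
805 mod 7 = 0, so they are the same weekday.
(May 10, 2114 is a Thursday; Jul 23, 2116 is a Thursday.)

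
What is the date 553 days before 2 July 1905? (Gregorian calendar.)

−365 (one year) → Jul 2, 1904 (188 left).
−2 → Jun 30, 1904 (end of Jun, 30 days; 186 left).
−30 → May 31, 1904 (end of May, 31 days; 156 left).
−31 → Apr 30, 1904 (end of Apr, 30 days; 125 left).
−30 → Mar 31, 1904 (end of Mar, 31 days; 95 left).
−31 → Feb 29, 1904 (end of Feb, 29 days; 64 left).
−29 → Jan 31, 1904 (end of Jan, 31 days; 35 left).
−31 → Dec 31, 1903 (end of Dec, 31 days; 4 left).
−4 → Dec 27, 1903.

December 27, 1903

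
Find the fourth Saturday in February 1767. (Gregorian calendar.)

February 28, 1767

February 1, 1767 is a Sunday.
The first Saturday is therefore February 7 (6 days later).
The fourth Saturday is 7 + 3×7 = February 28.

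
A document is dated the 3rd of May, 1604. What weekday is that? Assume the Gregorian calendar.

Monday

Doomsday rule: the anchor day for the 1600s is Tuesday. For year 04: 4÷12 = 0 r 4, and 4÷4 = 1, so 0+4+1 = 5.
Tuesday + 5 ≡ Sunday — that's 1604's doomsday.
In May the doomsday date is May 9.
May 3 is 6 days before May 9; 6 mod 7 = 6, so Sunday − 6 = Monday.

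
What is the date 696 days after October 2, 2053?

+365 (one year) → Oct 2, 2054 (331 left).
Oct has 31 days: +30 → Nov 1, 2054 (301 left).
Nov has 30 days: +30 → Dec 1, 2054 (271 left).
Dec has 31 days: +31 → Jan 1, 2055 (240 left).
Jan has 31 days: +31 → Feb 1, 2055 (209 left).
Feb has 28 days: +28 → Mar 1, 2055 (181 left).
Mar has 31 days: +31 → Apr 1, 2055 (150 left).
Apr has 30 days: +30 → May 1, 2055 (120 left).
May has 31 days: +31 → Jun 1, 2055 (89 left).
Jun has 30 days: +30 → Jul 1, 2055 (59 left).
Jul has 31 days: +31 → Aug 1, 2055 (28 left).
+28 → Aug 29, 2055.

August 29, 2055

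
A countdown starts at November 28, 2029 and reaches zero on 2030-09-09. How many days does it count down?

285

Nov 28, 2029 → Dec 28, 2029: 30 days (November has 30).
Dec 28, 2029 → Jan 28, 2030: 31 days (December has 31).
Jan 28, 2030 → Feb 28, 2030: 31 days (January has 31).
Feb 28, 2030 → Mar 28, 2030: 28 days (February has 28).
Mar 28, 2030 → Apr 28, 2030: 31 days (March has 31).
Apr 28, 2030 → May 28, 2030: 30 days (April has 30).
May 28, 2030 → Jun 28, 2030: 31 days (May has 31).
Jun 28, 2030 → Jul 28, 2030: 30 days (June has 30).
Jul 28, 2030 → Aug 28, 2030: 31 days (July has 31).
Aug 28, 2030 → Sep 9, 2030: 12 days.
Total: 285 days.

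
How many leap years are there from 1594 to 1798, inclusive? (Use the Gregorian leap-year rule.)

Multiples of 4 in [1594,1798]: 51.
Of those, multiples of 100: 2 (not leap unless ÷400).
Multiples of 400: 1.
Leap years = 51 − 2 + 1 = 50.

50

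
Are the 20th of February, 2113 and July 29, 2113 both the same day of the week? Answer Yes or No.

No

From Feb 20, 2113 to Jul 29, 2113 is 159 days.
159 mod 7 = 5, so they are different weekdays.
(Feb 20, 2113 is a Monday; Jul 29, 2113 is a Saturday.)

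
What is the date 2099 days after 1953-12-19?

+365 (one year) → Dec 19, 1954 (1734 left).
+365 (one year) → Dec 19, 1955 (1369 left).
+366 (one year; includes Feb 29, 1956) → Dec 19, 1956 (1003 left).
+365 (one year) → Dec 19, 1957 (638 left).
+365 (one year) → Dec 19, 1958 (273 left).
Dec has 31 days: +13 → Jan 1, 1959 (260 left).
Jan has 31 days: +31 → Feb 1, 1959 (229 left).
Feb has 28 days: +28 → Mar 1, 1959 (201 left).
Mar has 31 days: +31 → Apr 1, 1959 (170 left).
Apr has 30 days: +30 → May 1, 1959 (140 left).
May has 31 days: +31 → Jun 1, 1959 (109 left).
Jun has 30 days: +30 → Jul 1, 1959 (79 left).
Jul has 31 days: +31 → Aug 1, 1959 (48 left).
Aug has 31 days: +31 → Sep 1, 1959 (17 left).
+17 → Sep 18, 1959.

September 18, 1959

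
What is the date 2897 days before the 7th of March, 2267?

April 1, 2259

−365 (one year) → Mar 7, 2266 (2532 left).
−365 (one year) → Mar 7, 2265 (2167 left).
−365 (one year) → Mar 7, 2264 (1802 left).
−366 (one year; includes Feb 29, 2264) → Mar 7, 2263 (1436 left).
−365 (one year) → Mar 7, 2262 (1071 left).
−365 (one year) → Mar 7, 2261 (706 left).
−365 (one year) → Mar 7, 2260 (341 left).
−7 → Feb 29, 2260 (end of Feb, 29 days; 334 left).
−29 → Jan 31, 2260 (end of Jan, 31 days; 305 left).
−31 → Dec 31, 2259 (end of Dec, 31 days; 274 left).
−31 → Nov 30, 2259 (end of Nov, 30 days; 243 left).
−30 → Oct 31, 2259 (end of Oct, 31 days; 213 left).
−31 → Sep 30, 2259 (end of Sep, 30 days; 182 left).
−30 → Aug 31, 2259 (end of Aug, 31 days; 152 left).
−31 → Jul 31, 2259 (end of Jul, 31 days; 121 left).
−31 → Jun 30, 2259 (end of Jun, 30 days; 90 left).
−30 → May 31, 2259 (end of May, 31 days; 60 left).
−31 → Apr 30, 2259 (end of Apr, 30 days; 29 left).
−29 → Apr 1, 2259.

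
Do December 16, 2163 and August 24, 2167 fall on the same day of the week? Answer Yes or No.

From Dec 16, 2163 to Aug 24, 2167 is 1347 days.
1347 mod 7 = 3, so they are different weekdays.
(Dec 16, 2163 is a Friday; Aug 24, 2167 is a Monday.)

No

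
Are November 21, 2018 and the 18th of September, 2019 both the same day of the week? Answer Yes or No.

Yes

From Nov 21, 2018 to Sep 18, 2019 is 301 days.
301 mod 7 = 0, so they are the same weekday.
(Nov 21, 2018 is a Wednesday; Sep 18, 2019 is a Wednesday.)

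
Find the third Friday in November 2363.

November 15, 2363

November 1, 2363 is a Friday.
The first Friday is therefore November 1 (same day).
The third Friday is 1 + 2×7 = November 15.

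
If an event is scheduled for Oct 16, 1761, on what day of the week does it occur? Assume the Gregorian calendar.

Doomsday rule: the anchor day for the 1700s is Sunday. For year 61: 61÷12 = 5 r 1, and 1÷4 = 0, so 5+1+0 = 6.
Sunday + 6 ≡ Saturday — that's 1761's doomsday.
In October the doomsday date is Oct 10.
Oct 16 is 6 days after Oct 10; 6 mod 7 = 6, so Saturday + 6 = Friday.

Friday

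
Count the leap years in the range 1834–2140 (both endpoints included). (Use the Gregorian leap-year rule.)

Multiples of 4 in [1834,2140]: 77.
Of those, multiples of 100: 3 (not leap unless ÷400).
Multiples of 400: 1.
Leap years = 77 − 3 + 1 = 75.

75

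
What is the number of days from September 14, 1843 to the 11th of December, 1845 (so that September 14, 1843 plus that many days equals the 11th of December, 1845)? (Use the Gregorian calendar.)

Sep 14, 1843 → Sep 14, 1844: 366 days (Feb 29, 1844 is in that span).
Sep 14, 1844 → Sep 14, 1845: 365 days.
Sep 14, 1845 → Oct 14, 1845: 30 days (September has 30).
Oct 14, 1845 → Nov 14, 1845: 31 days (October has 31).
Nov 14, 1845 → Dec 11, 1845: 27 days.
Total: 819 days.

819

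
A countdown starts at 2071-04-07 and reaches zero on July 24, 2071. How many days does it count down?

108

Apr 7, 2071 → May 7, 2071: 30 days (April has 30).
May 7, 2071 → Jun 7, 2071: 31 days (May has 31).
Jun 7, 2071 → Jul 7, 2071: 30 days (June has 30).
Jul 7, 2071 → Jul 24, 2071: 17 days.
Total: 108 days.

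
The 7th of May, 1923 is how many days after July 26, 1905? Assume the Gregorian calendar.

Jul 26, 1905 → Jul 26, 1906: 365 days.
Jul 26, 1906 → Jul 26, 1907: 365 days.
Jul 26, 1907 → Jul 26, 1908: 366 days (Feb 29, 1908 is in that span).
Jul 26, 1908 → Jul 26, 1909: 365 days.
Jul 26, 1909 → Jul 26, 1910: 365 days.
Jul 26, 1910 → Jul 26, 1911: 365 days.
Jul 26, 1911 → Jul 26, 1912: 366 days (Feb 29, 1912 is in that span).
Jul 26, 1912 → Jul 26, 1913: 365 days.
Jul 26, 1913 → Jul 26, 1914: 365 days.
Jul 26, 1914 → Jul 26, 1915: 365 days.
Jul 26, 1915 → Jul 26, 1916: 366 days (Feb 29, 1916 is in that span).
Jul 26, 1916 → Jul 26, 1917: 365 days.
Jul 26, 1917 → Jul 26, 1918: 365 days.
Jul 26, 1918 → Jul 26, 1919: 365 days.
Jul 26, 1919 → Jul 26, 1920: 366 days (Feb 29, 1920 is in that span).
Jul 26, 1920 → Jul 26, 1921: 365 days.
Jul 26, 1921 → Jul 26, 1922: 365 days.
Jul 26, 1922 → Aug 26, 1922: 31 days (July has 31).
Aug 26, 1922 → Sep 26, 1922: 31 days (August has 31).
Sep 26, 1922 → Oct 26, 1922: 30 days (September has 30).
Oct 26, 1922 → Nov 26, 1922: 31 days (October has 31).
Nov 26, 1922 → Dec 26, 1922: 30 days (November has 30).
Dec 26, 1922 → Jan 26, 1923: 31 days (December has 31).
Jan 26, 1923 → Feb 26, 1923: 31 days (January has 31).
Feb 26, 1923 → Mar 26, 1923: 28 days (February has 28).
Mar 26, 1923 → Apr 26, 1923: 31 days (March has 31).
Apr 26, 1923 → May 7, 1923: 11 days.
Total: 6494 days.

6494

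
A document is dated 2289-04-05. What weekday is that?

Friday

Doomsday rule: the anchor day for the 2200s is Friday. For year 89: 89÷12 = 7 r 5, and 5÷4 = 1, so 7+5+1 = 13.
Friday + 13 ≡ Thursday — that's 2289's doomsday.
In April the doomsday date is Apr 4.
Apr 5 is 1 day after Apr 4; 1 mod 7 = 1, so Thursday + 1 = Friday.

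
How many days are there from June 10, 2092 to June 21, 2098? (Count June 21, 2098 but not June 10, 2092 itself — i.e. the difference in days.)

Jun 10, 2092 → Jun 10, 2093: 365 days.
Jun 10, 2093 → Jun 10, 2094: 365 days.
Jun 10, 2094 → Jun 10, 2095: 365 days.
Jun 10, 2095 → Jun 10, 2096: 366 days (Feb 29, 2096 is in that span).
Jun 10, 2096 → Jun 10, 2097: 365 days.
Jun 10, 2097 → Jul 10, 2097: 30 days (June has 30).
Jul 10, 2097 → Aug 10, 2097: 31 days (July has 31).
Aug 10, 2097 → Sep 10, 2097: 31 days (August has 31).
Sep 10, 2097 → Oct 10, 2097: 30 days (September has 30).
Oct 10, 2097 → Nov 10, 2097: 31 days (October has 31).
Nov 10, 2097 → Dec 10, 2097: 30 days (November has 30).
Dec 10, 2097 → Jan 10, 2098: 31 days (December has 31).
Jan 10, 2098 → Feb 10, 2098: 31 days (January has 31).
Feb 10, 2098 → Mar 10, 2098: 28 days (February has 28).
Mar 10, 2098 → Apr 10, 2098: 31 days (March has 31).
Apr 10, 2098 → May 10, 2098: 30 days (April has 30).
May 10, 2098 → Jun 10, 2098: 31 days (May has 31).
Jun 10, 2098 → Jun 21, 2098: 11 days.
Total: 2202 days.

2202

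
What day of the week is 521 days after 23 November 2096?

Monday

Nov 23, 2096 is a Friday.
521 mod 7 = 3, so 521 days after a Friday is Friday + 3 = Monday.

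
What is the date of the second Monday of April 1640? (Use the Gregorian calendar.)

April 1, 1640 is a Sunday.
The first Monday is therefore April 2 (1 days later).
The second Monday is 2 + 1×7 = April 9.

April 9, 1640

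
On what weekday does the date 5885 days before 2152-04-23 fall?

Tuesday

First find the weekday of Apr 23, 2152. Doomsday rule: the anchor day for the 2100s is Sunday. For year 52: 52÷12 = 4 r 4, and 4÷4 = 1, so 4+4+1 = 9.
Sunday + 9 ≡ Tuesday — that's 2152's doomsday.
In April the doomsday date is Apr 4.
Apr 23 is 19 days after Apr 4; 19 mod 7 = 5, so Tuesday + 5 = Sunday.
5885 mod 7 = 5, so 5885 days before a Sunday is Sunday − 5 = Tuesday.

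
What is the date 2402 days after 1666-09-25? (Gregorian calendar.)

+365 (one year) → Sep 25, 1667 (2037 left).
+366 (one year; includes Feb 29, 1668) → Sep 25, 1668 (1671 left).
+365 (one year) → Sep 25, 1669 (1306 left).
+365 (one year) → Sep 25, 1670 (941 left).
+365 (one year) → Sep 25, 1671 (576 left).
+366 (one year; includes Feb 29, 1672) → Sep 25, 1672 (210 left).
Sep has 30 days: +6 → Oct 1, 1672 (204 left).
Oct has 31 days: +31 → Nov 1, 1672 (173 left).
Nov has 30 days: +30 → Dec 1, 1672 (143 left).
Dec has 31 days: +31 → Jan 1, 1673 (112 left).
Jan has 31 days: +31 → Feb 1, 1673 (81 left).
Feb has 28 days: +28 → Mar 1, 1673 (53 left).
Mar has 31 days: +31 → Apr 1, 1673 (22 left).
+22 → Apr 23, 1673.

April 23, 1673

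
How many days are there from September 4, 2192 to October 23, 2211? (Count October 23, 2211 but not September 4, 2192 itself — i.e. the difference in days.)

6987

Sep 4, 2192 → Sep 4, 2193: 365 days.
Sep 4, 2193 → Sep 4, 2194: 365 days.
Sep 4, 2194 → Sep 4, 2195: 365 days.
Sep 4, 2195 → Sep 4, 2196: 366 days (Feb 29, 2196 is in that span).
Sep 4, 2196 → Sep 4, 2197: 365 days.
Sep 4, 2197 → Sep 4, 2198: 365 days.
Sep 4, 2198 → Sep 4, 2199: 365 days.
Sep 4, 2199 → Sep 4, 2200: 365 days.
Sep 4, 2200 → Sep 4, 2201: 365 days.
Sep 4, 2201 → Sep 4, 2202: 365 days.
Sep 4, 2202 → Sep 4, 2203: 365 days.
Sep 4, 2203 → Sep 4, 2204: 366 days (Feb 29, 2204 is in that span).
Sep 4, 2204 → Sep 4, 2205: 365 days.
Sep 4, 2205 → Sep 4, 2206: 365 days.
Sep 4, 2206 → Sep 4, 2207: 365 days.
Sep 4, 2207 → Sep 4, 2208: 366 days (Feb 29, 2208 is in that span).
Sep 4, 2208 → Sep 4, 2209: 365 days.
Sep 4, 2209 → Sep 4, 2210: 365 days.
Sep 4, 2210 → Sep 4, 2211: 365 days.
Sep 4, 2211 → Oct 4, 2211: 30 days (September has 30).
Oct 4, 2211 → Oct 23, 2211: 19 days.
Total: 6987 days.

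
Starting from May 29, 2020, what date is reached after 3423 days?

+365 (one year) → May 29, 2021 (3058 left).
+365 (one year) → May 29, 2022 (2693 left).
+365 (one year) → May 29, 2023 (2328 left).
+366 (one year; includes Feb 29, 2024) → May 29, 2024 (1962 left).
+365 (one year) → May 29, 2025 (1597 left).
+365 (one year) → May 29, 2026 (1232 left).
+365 (one year) → May 29, 2027 (867 left).
+366 (one year; includes Feb 29, 2028) → May 29, 2028 (501 left).
+365 (one year) → May 29, 2029 (136 left).
May has 31 days: +3 → Jun 1, 2029 (133 left).
Jun has 30 days: +30 → Jul 1, 2029 (103 left).
Jul has 31 days: +31 → Aug 1, 2029 (72 left).
Aug has 31 days: +31 → Sep 1, 2029 (41 left).
Sep has 30 days: +30 → Oct 1, 2029 (11 left).
+11 → Oct 12, 2029.

October 12, 2029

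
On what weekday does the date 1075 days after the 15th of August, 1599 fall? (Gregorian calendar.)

First find the weekday of Aug 15, 1599. Doomsday rule: the anchor day for the 1500s is Wednesday. For year 99: 99÷12 = 8 r 3, and 3÷4 = 0, so 8+3+0 = 11.
Wednesday + 11 ≡ Sunday — that's 1599's doomsday.
In August the doomsday date is Aug 8.
Aug 15 is 7 days after Aug 8; 7 mod 7 = 0, so Sunday + 0 = Sunday.
1075 mod 7 = 4, so 1075 days after a Sunday is Sunday + 4 = Thursday.

Thursday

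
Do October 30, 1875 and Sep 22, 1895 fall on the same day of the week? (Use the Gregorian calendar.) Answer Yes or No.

From Oct 30, 1875 to Sep 22, 1895 is 7267 days.
7267 mod 7 = 1, so they are different weekdays.
(Oct 30, 1875 is a Saturday; Sep 22, 1895 is a Sunday.)

No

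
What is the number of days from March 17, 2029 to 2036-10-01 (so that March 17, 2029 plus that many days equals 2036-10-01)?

Mar 17, 2029 → Mar 17, 2030: 365 days.
Mar 17, 2030 → Mar 17, 2031: 365 days.
Mar 17, 2031 → Mar 17, 2032: 366 days (Feb 29, 2032 is in that span).
Mar 17, 2032 → Mar 17, 2033: 365 days.
Mar 17, 2033 → Mar 17, 2034: 365 days.
Mar 17, 2034 → Mar 17, 2035: 365 days.
Mar 17, 2035 → Mar 17, 2036: 366 days (Feb 29, 2036 is in that span).
Mar 17, 2036 → Apr 17, 2036: 31 days (March has 31).
Apr 17, 2036 → May 17, 2036: 30 days (April has 30).
May 17, 2036 → Jun 17, 2036: 31 days (May has 31).
Jun 17, 2036 → Jul 17, 2036: 30 days (June has 30).
Jul 17, 2036 → Aug 17, 2036: 31 days (July has 31).
Aug 17, 2036 → Sep 17, 2036: 31 days (August has 31).
Sep 17, 2036 → Oct 1, 2036: 14 days.
Total: 2755 days.

2755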